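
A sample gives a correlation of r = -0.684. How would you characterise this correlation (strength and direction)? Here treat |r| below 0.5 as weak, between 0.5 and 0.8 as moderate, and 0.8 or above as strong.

moderate negative

r = -0.684 < 0 so the relationship is negative.
|r| = 0.684, which falls in the moderate range.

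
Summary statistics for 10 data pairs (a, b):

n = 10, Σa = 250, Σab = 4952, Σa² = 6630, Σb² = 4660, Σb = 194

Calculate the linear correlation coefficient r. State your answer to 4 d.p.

0.1748

r = (nΣab − ΣaΣb) / √[(nΣa² − (Σa)²)(nΣb² − (Σb)²)]
Numerator: 10×4952 − 250×194 = 1020
Denominator: √[(66300 − 62500)(46600 − 37636)] = √[3800 × 8964] = 5836.3687
r = 1020 / 5836.3687 ≈ 0.1748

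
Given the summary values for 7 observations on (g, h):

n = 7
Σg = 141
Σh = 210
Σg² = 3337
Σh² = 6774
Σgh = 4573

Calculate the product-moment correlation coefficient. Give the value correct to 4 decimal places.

r = (nΣgh − ΣgΣh) / √[(nΣg² − (Σg)²)(nΣh² − (Σh)²)]
Numerator: 7×4573 − 141×210 = 2401
Denominator: √[(23359 − 19881)(47418 − 44100)] = √[3478 × 3318] = 3397.0581
r = 2401 / 3397.0581 ≈ 0.7068

0.7068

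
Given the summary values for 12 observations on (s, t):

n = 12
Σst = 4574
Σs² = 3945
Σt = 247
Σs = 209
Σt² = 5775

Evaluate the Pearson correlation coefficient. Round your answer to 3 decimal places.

0.593

r = (nΣst − ΣsΣt) / √[(nΣs² − (Σs)²)(nΣt² − (Σt)²)]
Numerator: 12×4574 − 209×247 = 3265
Denominator: √[(47340 − 43681)(69300 − 61009)] = √[3659 × 8291] = 5507.8824
r = 3265 / 5507.8824 ≈ 0.593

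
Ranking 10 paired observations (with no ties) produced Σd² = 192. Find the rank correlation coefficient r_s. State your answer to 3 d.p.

-0.164

ρ = 1 − 6Σd² / [n(n²−1)] = 1 − 6×192 / (10×99)
  = 1 − 1152/990 = 1 − 1.1636 ≈ -0.164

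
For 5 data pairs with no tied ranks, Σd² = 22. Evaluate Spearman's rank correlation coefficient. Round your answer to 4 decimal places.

ρ = 1 − 6Σd² / [n(n²−1)] = 1 − 6×22 / (5×24)
  = 1 − 132/120 = 1 − 1.10000 ≈ -0.1000

-0.1000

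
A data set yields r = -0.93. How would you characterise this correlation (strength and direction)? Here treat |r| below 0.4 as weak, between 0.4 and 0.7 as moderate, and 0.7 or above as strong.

strong negative

r = -0.93 < 0 so the relationship is negative.
|r| = 0.93, which falls in the strong range.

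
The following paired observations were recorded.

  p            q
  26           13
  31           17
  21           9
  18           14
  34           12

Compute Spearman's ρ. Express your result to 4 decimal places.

0.0000

Rank p: 3, 4, 2, 1, 5
Rank q: 3, 5, 1, 4, 2
d = rank(p) − rank(q): 0, -1, 1, -3, 3; Σd² = 20
ρ = 1 − 6Σd² / [n(n²−1)] = 1 − 6×20 / (5×24) = 1 − 120/120 ≈ 0.0000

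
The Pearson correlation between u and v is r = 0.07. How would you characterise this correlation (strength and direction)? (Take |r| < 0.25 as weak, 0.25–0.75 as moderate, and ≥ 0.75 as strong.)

weak positive

r = 0.07 > 0 so the relationship is positive.
|r| = 0.07, which falls in the weak range.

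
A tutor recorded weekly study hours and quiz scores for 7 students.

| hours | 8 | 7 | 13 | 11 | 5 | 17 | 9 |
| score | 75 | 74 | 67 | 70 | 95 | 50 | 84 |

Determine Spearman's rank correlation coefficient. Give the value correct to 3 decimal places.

Rank hours: 3, 2, 6, 5, 1, 7, 4
Rank score: 5, 4, 2, 3, 7, 1, 6
d = rank(hours) − rank(score): -2, -2, 4, 2, -6, 6, -2; Σd² = 104
ρ = 1 − 6Σd² / [n(n²−1)] = 1 − 6×104 / (7×48) = 1 − 624/336 ≈ -0.857

-0.857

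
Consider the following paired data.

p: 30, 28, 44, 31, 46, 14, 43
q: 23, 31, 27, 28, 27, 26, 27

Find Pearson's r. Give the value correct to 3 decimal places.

0.055

n = 7, Σp = 236, Σq = 189, Σp² = 8742, Σq² = 5137, Σpq = 6381
nΣpq − ΣpΣq = 44667 − 44604 = 63
nΣp² − (Σp)² = 61194 − 55696 = 5498; nΣq² − (Σq)² = 35959 − 35721 = 238
r = 63 / √(5498 × 238) = 63 / 1143.9073 ≈ 0.055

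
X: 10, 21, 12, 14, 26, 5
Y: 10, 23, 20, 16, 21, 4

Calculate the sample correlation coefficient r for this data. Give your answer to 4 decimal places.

0.8366

n = 6, ΣX = 88, ΣY = 94, ΣX² = 1582, ΣY² = 1742, ΣXY = 1613
nΣXY − ΣXΣY = 9678 − 8272 = 1406
nΣX² − (ΣX)² = 9492 − 7744 = 1748; nΣY² − (ΣY)² = 10452 − 8836 = 1616
r = 1406 / √(1748 × 1616) = 1406 / 1680.7046 ≈ 0.8366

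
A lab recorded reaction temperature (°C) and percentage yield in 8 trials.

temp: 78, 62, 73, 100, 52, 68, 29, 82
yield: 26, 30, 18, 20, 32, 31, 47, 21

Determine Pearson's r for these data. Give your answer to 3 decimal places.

n = 8, Σx = 544, Σy = 225, Σx² = 40150, Σy² = 6935, Σxy = 14059
nΣxy − ΣxΣy = 112472 − 122400 = -9928
nΣx² − (Σx)² = 321200 − 295936 = 25264; nΣy² − (Σy)² = 55480 − 50625 = 4855
r = -9928 / √(25264 × 4855) = -9928 / 11075.0494 ≈ -0.896

-0.896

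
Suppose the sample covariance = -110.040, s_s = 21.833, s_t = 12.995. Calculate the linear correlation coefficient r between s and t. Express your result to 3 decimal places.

r = Cov(s,t) / (s_s · s_t) = -110.040 / (21.833 × 12.995)
  = -110.040 / 283.7198 ≈ -0.388

-0.388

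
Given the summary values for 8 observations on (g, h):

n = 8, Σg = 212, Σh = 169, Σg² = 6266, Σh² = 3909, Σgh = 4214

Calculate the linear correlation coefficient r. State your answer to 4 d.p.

-0.5644

r = (nΣgh − ΣgΣh) / √[(nΣg² − (Σg)²)(nΣh² − (Σh)²)]
Numerator: 8×4214 − 212×169 = -2116
Denominator: √[(50128 − 44944)(31272 − 28561)] = √[5184 × 2711] = 3748.8430
r = -2116 / 3748.8430 ≈ -0.5644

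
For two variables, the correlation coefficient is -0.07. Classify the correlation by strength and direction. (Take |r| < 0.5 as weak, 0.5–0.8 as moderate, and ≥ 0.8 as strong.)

r = -0.07 < 0 so the relationship is negative.
|r| = 0.07, which falls in the weak range.

weak negative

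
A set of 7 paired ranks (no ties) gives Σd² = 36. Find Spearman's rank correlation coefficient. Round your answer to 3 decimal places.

0.357

ρ = 1 − 6Σd² / [n(n²−1)] = 1 − 6×36 / (7×48)
  = 1 − 216/336 = 1 − 0.6429 ≈ 0.357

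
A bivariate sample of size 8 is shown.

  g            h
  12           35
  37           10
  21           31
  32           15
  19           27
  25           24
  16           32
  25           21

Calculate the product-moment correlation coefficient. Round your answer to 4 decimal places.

n = 8, Σg = 187, Σh = 195, Σg² = 4845, Σh² = 5281, Σgh = 4071
nΣgh − ΣgΣh = 32568 − 36465 = -3897
nΣg² − (Σg)² = 38760 − 34969 = 3791; nΣh² − (Σh)² = 42248 − 38025 = 4223
r = -3897 / √(3791 × 4223) = -3897 / 4001.1740 ≈ -0.9740

-0.9740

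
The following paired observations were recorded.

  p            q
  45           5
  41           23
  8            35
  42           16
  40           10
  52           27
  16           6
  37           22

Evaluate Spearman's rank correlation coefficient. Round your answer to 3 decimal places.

-0.143

Rank p: 7, 5, 1, 6, 4, 8, 2, 3
Rank q: 1, 6, 8, 4, 3, 7, 2, 5
d = rank(p) − rank(q): 6, -1, -7, 2, 1, 1, 0, -2; Σd² = 96
ρ = 1 − 6Σd² / [n(n²−1)] = 1 − 6×96 / (8×63) = 1 − 576/504 ≈ -0.143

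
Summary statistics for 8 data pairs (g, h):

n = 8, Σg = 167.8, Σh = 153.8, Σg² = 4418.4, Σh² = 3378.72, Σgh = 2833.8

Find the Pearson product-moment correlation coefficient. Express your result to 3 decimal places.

r = (nΣgh − ΣgΣh) / √[(nΣg² − (Σg)²)(nΣh² − (Σh)²)]
Numerator: 8×2833.8 − 167.8×153.8 = -3137.24
Denominator: √[(35347.2 − 28156.84)(27029.76 − 23654.44)] = √[7190.36 × 3375.32] = 4926.4354
r = -3137.24 / 4926.4354 ≈ -0.637

-0.637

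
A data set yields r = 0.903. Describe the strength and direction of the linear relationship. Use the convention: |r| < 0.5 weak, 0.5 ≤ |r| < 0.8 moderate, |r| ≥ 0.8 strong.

strong positive

r = 0.903 > 0 so the relationship is positive.
|r| = 0.903, which falls in the strong range.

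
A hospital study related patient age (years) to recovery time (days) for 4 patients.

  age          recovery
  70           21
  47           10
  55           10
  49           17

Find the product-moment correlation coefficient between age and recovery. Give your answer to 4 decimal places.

0.6970

n = 4, Σx = 221, Σy = 58, Σx² = 12535, Σy² = 930, Σxy = 3323
nΣxy − ΣxΣy = 13292 − 12818 = 474
nΣx² − (Σx)² = 50140 − 48841 = 1299; nΣy² − (Σy)² = 3720 − 3364 = 356
r = 474 / √(1299 × 356) = 474 / 680.0324 ≈ 0.6970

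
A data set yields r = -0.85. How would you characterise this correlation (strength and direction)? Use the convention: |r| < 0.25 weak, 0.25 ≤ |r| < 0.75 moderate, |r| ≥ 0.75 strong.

r = -0.85 < 0 so the relationship is negative.
|r| = 0.85, which falls in the strong range.

strong negative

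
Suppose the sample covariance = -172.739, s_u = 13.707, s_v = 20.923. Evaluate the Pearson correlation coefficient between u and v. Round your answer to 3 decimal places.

r = Cov(u,v) / (s_u · s_v) = -172.739 / (13.707 × 20.923)
  = -172.739 / 286.7916 ≈ -0.602

-0.602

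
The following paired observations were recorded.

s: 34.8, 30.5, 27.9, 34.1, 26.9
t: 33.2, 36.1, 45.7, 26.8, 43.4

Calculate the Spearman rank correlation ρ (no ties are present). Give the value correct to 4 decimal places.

-0.8000

Rank s: 5, 3, 2, 4, 1
Rank t: 2, 3, 5, 1, 4
d = rank(s) − rank(t): 3, 0, -3, 3, -3; Σd² = 36
ρ = 1 − 6Σd² / [n(n²−1)] = 1 − 6×36 / (5×24) = 1 − 216/120 ≈ -0.8000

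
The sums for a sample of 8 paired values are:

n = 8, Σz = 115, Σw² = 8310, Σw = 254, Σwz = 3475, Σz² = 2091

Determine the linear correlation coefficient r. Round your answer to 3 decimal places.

r = (nΣwz − ΣwΣz) / √[(nΣw² − (Σw)²)(nΣz² − (Σz)²)]
Numerator: 8×3475 − 254×115 = -1410
Denominator: √[(66480 − 64516)(16728 − 13225)] = √[1964 × 3503] = 2622.9548
r = -1410 / 2622.9548 ≈ -0.538

-0.538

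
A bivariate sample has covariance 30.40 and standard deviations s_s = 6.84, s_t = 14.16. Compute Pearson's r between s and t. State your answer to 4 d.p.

r = Cov(s,t) / (s_s · s_t) = 30.40 / (6.84 × 14.16)
  = 30.40 / 96.8544 ≈ 0.3139

0.3139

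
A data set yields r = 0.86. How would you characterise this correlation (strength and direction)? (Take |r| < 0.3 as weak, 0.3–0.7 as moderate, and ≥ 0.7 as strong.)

r = 0.86 > 0 so the relationship is positive.
|r| = 0.86, which falls in the strong range.

strong positive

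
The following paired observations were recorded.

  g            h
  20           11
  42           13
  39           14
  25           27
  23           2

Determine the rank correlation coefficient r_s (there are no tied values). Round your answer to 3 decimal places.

0.500

Rank g: 1, 5, 4, 3, 2
Rank h: 2, 3, 4, 5, 1
d = rank(g) − rank(h): -1, 2, 0, -2, 1; Σd² = 10
ρ = 1 − 6Σd² / [n(n²−1)] = 1 − 6×10 / (5×24) = 1 − 60/120 ≈ 0.500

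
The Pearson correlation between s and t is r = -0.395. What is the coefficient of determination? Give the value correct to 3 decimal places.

r² = (-0.395)² = 0.156

0.156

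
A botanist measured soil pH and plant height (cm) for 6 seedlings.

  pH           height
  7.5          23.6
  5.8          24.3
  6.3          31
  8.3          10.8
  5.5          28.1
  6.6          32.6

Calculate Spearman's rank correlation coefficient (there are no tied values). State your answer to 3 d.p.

Rank pH: 5, 2, 3, 6, 1, 4
Rank height: 2, 3, 5, 1, 4, 6
d = rank(pH) − rank(height): 3, -1, -2, 5, -3, -2; Σd² = 52
ρ = 1 − 6Σd² / [n(n²−1)] = 1 − 6×52 / (6×35) = 1 − 312/210 ≈ -0.486

-0.486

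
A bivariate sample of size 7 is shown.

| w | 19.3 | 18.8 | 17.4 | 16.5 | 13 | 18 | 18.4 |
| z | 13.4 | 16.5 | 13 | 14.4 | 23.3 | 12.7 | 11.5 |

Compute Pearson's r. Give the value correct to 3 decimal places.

n = 7, Σw = 121.4, Σz = 104.8, Σw² = 2132.5, Σz² = 1664.6, Σwz = 1775.72
nΣwz − ΣwΣz = 12430.04 − 12722.72 = -292.68
nΣw² − (Σw)² = 14927.5 − 14737.96 = 189.54; nΣz² − (Σz)² = 11652.2 − 10983.04 = 669.16
r = -292.68 / √(189.54 × 669.16) = -292.68 / 356.1356 ≈ -0.822

-0.822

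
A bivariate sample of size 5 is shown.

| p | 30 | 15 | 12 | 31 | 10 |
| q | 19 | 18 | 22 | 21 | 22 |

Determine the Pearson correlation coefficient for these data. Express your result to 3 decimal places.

n = 5, Σp = 98, Σq = 102, Σp² = 2330, Σq² = 2094, Σpq = 1975
nΣpq − ΣpΣq = 9875 − 9996 = -121
nΣp² − (Σp)² = 11650 − 9604 = 2046; nΣq² − (Σq)² = 10470 − 10404 = 66
r = -121 / √(2046 × 66) = -121 / 367.4724 ≈ -0.329

-0.329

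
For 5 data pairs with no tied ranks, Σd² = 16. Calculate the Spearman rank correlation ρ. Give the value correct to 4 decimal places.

0.2000

ρ = 1 − 6Σd² / [n(n²−1)] = 1 − 6×16 / (5×24)
  = 1 − 96/120 = 1 − 0.80000 ≈ 0.2000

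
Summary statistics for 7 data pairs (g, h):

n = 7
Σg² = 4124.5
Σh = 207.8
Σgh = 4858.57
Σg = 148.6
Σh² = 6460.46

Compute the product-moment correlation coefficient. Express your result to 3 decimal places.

r = (nΣgh − ΣgΣh) / √[(nΣg² − (Σg)²)(nΣh² − (Σh)²)]
Numerator: 7×4858.57 − 148.6×207.8 = 3130.91
Denominator: √[(28871.5 − 22081.96)(45223.22 − 43180.84)] = √[6789.54 × 2042.38] = 3723.8180
r = 3130.91 / 3723.8180 ≈ 0.841

0.841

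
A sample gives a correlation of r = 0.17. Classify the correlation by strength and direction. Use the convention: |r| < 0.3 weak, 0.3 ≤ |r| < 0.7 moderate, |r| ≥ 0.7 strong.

r = 0.17 > 0 so the relationship is positive.
|r| = 0.17, which falls in the weak range.

weak positive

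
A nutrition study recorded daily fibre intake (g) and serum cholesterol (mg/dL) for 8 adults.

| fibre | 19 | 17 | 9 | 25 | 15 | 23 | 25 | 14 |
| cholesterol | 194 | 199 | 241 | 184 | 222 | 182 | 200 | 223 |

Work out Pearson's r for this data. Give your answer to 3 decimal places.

n = 8, Σx = 147, Σy = 1645, Σx² = 2931, Σy² = 341311, Σxy = 29476
nΣxy − ΣxΣy = 235808 − 241815 = -6007
nΣx² − (Σx)² = 23448 − 21609 = 1839; nΣy² − (Σy)² = 2730488 − 2706025 = 24463
r = -6007 / √(1839 × 24463) = -6007 / 6707.2690 ≈ -0.896

-0.896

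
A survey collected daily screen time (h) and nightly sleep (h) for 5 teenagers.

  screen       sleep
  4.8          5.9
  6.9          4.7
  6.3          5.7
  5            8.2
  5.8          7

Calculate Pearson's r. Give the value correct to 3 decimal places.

-0.675

n = 5, Σx = 28.8, Σy = 31.5, Σx² = 168.98, Σy² = 205.63, Σxy = 178.26
nΣxy − ΣxΣy = 891.3 − 907.2 = -15.9
nΣx² − (Σx)² = 844.9 − 829.44 = 15.46; nΣy² − (Σy)² = 1028.15 − 992.25 = 35.9
r = -15.9 / √(15.46 × 35.9) = -15.9 / 23.5587 ≈ -0.675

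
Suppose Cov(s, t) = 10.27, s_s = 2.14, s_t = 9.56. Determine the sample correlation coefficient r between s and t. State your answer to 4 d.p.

0.5020

r = Cov(s,t) / (s_s · s_t) = 10.27 / (2.14 × 9.56)
  = 10.27 / 20.4584 ≈ 0.5020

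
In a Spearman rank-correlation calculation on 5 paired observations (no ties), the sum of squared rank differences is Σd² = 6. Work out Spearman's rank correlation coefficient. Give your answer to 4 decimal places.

ρ = 1 − 6Σd² / [n(n²−1)] = 1 − 6×6 / (5×24)
  = 1 − 36/120 = 1 − 0.30000 ≈ 0.7000

0.7000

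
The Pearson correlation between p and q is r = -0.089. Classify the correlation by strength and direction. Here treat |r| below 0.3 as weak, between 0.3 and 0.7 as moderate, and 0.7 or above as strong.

r = -0.089 < 0 so the relationship is negative.
|r| = 0.089, which falls in the weak range.

weak negative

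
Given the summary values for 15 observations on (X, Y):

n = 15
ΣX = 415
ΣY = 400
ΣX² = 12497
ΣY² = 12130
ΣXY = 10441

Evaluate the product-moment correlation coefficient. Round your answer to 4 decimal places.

r = (nΣXY − ΣXΣY) / √[(nΣX² − (ΣX)²)(nΣY² − (ΣY)²)]
Numerator: 15×10441 − 415×400 = -9385
Denominator: √[(187455 − 172225)(181950 − 160000)] = √[15230 × 21950] = 18283.8317
r = -9385 / 18283.8317 ≈ -0.5133

-0.5133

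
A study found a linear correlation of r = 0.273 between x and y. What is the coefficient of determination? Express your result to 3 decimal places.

r² = (0.273)² = 0.075

0.075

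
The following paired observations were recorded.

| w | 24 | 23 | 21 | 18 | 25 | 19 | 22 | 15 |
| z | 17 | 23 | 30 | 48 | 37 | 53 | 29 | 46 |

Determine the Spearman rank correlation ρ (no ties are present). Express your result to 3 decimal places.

Rank w: 7, 6, 4, 2, 8, 3, 5, 1
Rank z: 1, 2, 4, 7, 5, 8, 3, 6
d = rank(w) − rank(z): 6, 4, 0, -5, 3, -5, 2, -5; Σd² = 140
ρ = 1 − 6Σd² / [n(n²−1)] = 1 − 6×140 / (8×63) = 1 − 840/504 ≈ -0.667

-0.667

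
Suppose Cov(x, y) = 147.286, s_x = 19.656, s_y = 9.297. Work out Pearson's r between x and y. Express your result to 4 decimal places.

0.8060

r = Cov(x,y) / (s_x · s_y) = 147.286 / (19.656 × 9.297)
  = 147.286 / 182.7418 ≈ 0.8060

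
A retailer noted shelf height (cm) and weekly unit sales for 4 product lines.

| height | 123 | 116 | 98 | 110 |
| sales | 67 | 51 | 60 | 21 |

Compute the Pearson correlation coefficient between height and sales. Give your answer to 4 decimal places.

n = 4, Σx = 447, Σy = 199, Σx² = 50289, Σy² = 11131, Σxy = 22347
nΣxy − ΣxΣy = 89388 − 88953 = 435
nΣx² − (Σx)² = 201156 − 199809 = 1347; nΣy² − (Σy)² = 44524 − 39601 = 4923
r = 435 / √(1347 × 4923) = 435 / 2575.1274 ≈ 0.1689

0.1689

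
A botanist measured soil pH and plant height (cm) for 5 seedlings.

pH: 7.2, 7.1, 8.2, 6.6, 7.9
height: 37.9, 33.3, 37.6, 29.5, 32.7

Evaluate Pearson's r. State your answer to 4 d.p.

0.5751

n = 5, Σx = 37, Σy = 171, Σx² = 275.46, Σy² = 5898.6, Σxy = 1270.66
nΣxy − ΣxΣy = 6353.3 − 6327 = 26.3
nΣx² − (Σx)² = 1377.3 − 1369 = 8.3; nΣy² − (Σy)² = 29493 − 29241 = 252
r = 26.3 / √(8.3 × 252) = 26.3 / 45.7340 ≈ 0.5751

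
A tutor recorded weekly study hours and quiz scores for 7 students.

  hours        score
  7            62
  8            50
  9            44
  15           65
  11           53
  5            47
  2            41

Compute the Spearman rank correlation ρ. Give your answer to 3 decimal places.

Rank hours: 3, 4, 5, 7, 6, 2, 1
Rank score: 6, 4, 2, 7, 5, 3, 1
d = rank(hours) − rank(score): -3, 0, 3, 0, 1, -1, 0; Σd² = 20
ρ = 1 − 6Σd² / [n(n²−1)] = 1 − 6×20 / (7×48) = 1 − 120/336 ≈ 0.643

0.643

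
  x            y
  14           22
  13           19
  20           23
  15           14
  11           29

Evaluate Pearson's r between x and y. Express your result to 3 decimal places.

-0.246

n = 5, Σx = 73, Σy = 107, Σx² = 1111, Σy² = 2411, Σxy = 1544
nΣxy − ΣxΣy = 7720 − 7811 = -91
nΣx² − (Σx)² = 5555 − 5329 = 226; nΣy² − (Σy)² = 12055 − 11449 = 606
r = -91 / √(226 × 606) = -91 / 370.0757 ≈ -0.246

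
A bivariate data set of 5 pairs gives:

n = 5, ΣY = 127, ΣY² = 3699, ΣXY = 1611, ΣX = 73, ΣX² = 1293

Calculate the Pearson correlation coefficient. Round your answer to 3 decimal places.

r = (nΣXY − ΣXΣY) / √[(nΣX² − (ΣX)²)(nΣY² − (ΣY)²)]
Numerator: 5×1611 − 73×127 = -1216
Denominator: √[(6465 − 5329)(18495 − 16129)] = √[1136 × 2366] = 1639.4438
r = -1216 / 1639.4438 ≈ -0.742

-0.742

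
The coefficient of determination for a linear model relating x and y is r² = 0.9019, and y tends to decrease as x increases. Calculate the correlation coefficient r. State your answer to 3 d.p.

|r| = √0.9019 = 0.950
The association is negative, so r = −0.950.

-0.950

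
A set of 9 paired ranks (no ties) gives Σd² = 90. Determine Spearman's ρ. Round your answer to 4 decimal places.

ρ = 1 − 6Σd² / [n(n²−1)] = 1 − 6×90 / (9×80)
  = 1 − 540/720 = 1 − 0.75000 ≈ 0.2500

0.2500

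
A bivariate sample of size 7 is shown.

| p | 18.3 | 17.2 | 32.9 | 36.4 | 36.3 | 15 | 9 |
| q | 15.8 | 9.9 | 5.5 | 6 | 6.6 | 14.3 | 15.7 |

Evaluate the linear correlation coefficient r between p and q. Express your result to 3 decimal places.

-0.905

n = 7, Σp = 165.1, Σq = 73.8, Σp² = 4661.79, Σq² = 908.44, Σpq = 1454.15
nΣpq − ΣpΣq = 10179.05 − 12184.38 = -2005.33
nΣp² − (Σp)² = 32632.53 − 27258.01 = 5374.52; nΣq² − (Σq)² = 6359.08 − 5446.44 = 912.64
r = -2005.33 / √(5374.52 × 912.64) = -2005.33 / 2214.7239 ≈ -0.905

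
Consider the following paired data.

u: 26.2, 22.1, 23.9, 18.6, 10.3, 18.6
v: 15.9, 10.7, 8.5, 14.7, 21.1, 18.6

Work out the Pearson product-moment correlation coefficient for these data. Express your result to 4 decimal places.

n = 6, Σu = 119.7, Σv = 89.5, Σu² = 2544.07, Σv² = 1446.81, Σuv = 1692.91
nΣuv − ΣuΣv = 10157.46 − 10713.15 = -555.69
nΣu² − (Σu)² = 15264.42 − 14328.09 = 936.33; nΣv² − (Σv)² = 8680.86 − 8010.25 = 670.61
r = -555.69 / √(936.33 × 670.61) = -555.69 / 792.4092 ≈ -0.7013

-0.7013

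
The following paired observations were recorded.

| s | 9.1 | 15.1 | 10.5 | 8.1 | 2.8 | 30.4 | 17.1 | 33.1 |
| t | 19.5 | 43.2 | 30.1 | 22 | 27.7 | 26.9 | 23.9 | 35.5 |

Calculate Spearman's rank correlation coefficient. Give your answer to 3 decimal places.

Rank s: 3, 5, 4, 2, 1, 7, 6, 8
Rank t: 1, 8, 6, 2, 5, 4, 3, 7
d = rank(s) − rank(t): 2, -3, -2, 0, -4, 3, 3, 1; Σd² = 52
ρ = 1 − 6Σd² / [n(n²−1)] = 1 − 6×52 / (8×63) = 1 − 312/504 ≈ 0.381

0.381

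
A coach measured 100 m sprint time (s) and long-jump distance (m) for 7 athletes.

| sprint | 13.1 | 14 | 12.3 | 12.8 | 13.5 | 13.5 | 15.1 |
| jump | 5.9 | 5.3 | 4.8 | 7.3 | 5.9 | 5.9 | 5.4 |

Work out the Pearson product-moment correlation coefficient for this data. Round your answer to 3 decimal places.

-0.184

n = 7, Σx = 94.3, Σy = 40.5, Σx² = 1275.25, Σy² = 238.01, Σxy = 544.81
nΣxy − ΣxΣy = 3813.67 − 3819.15 = -5.48
nΣx² − (Σx)² = 8926.75 − 8892.49 = 34.26; nΣy² − (Σy)² = 1666.07 − 1640.25 = 25.82
r = -5.48 / √(34.26 × 25.82) = -5.48 / 29.7421 ≈ -0.184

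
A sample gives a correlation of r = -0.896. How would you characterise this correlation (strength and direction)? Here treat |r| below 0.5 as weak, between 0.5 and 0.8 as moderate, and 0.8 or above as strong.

strong negative

r = -0.896 < 0 so the relationship is negative.
|r| = 0.896, which falls in the strong range.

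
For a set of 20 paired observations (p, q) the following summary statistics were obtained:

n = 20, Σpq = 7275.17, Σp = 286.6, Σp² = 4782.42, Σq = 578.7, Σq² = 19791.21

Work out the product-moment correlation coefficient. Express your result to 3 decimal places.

-0.709

r = (nΣpq − ΣpΣq) / √[(nΣp² − (Σp)²)(nΣq² − (Σq)²)]
Numerator: 20×7275.17 − 286.6×578.7 = -20352.02
Denominator: √[(95648.4 − 82139.56)(395824.2 − 334893.69)] = √[13508.84 × 60930.51] = 28689.7283
r = -20352.02 / 28689.7283 ≈ -0.709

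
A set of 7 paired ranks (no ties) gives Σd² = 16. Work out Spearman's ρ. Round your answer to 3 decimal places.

0.714

ρ = 1 − 6Σd² / [n(n²−1)] = 1 − 6×16 / (7×48)
  = 1 − 96/336 = 1 − 0.2857 ≈ 0.714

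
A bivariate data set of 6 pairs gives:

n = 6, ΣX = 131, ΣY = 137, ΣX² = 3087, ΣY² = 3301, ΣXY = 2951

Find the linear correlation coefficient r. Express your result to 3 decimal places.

-0.203

r = (nΣXY − ΣXΣY) / √[(nΣX² − (ΣX)²)(nΣY² − (ΣY)²)]
Numerator: 6×2951 − 131×137 = -241
Denominator: √[(18522 − 17161)(19806 − 18769)] = √[1361 × 1037] = 1188.0055
r = -241 / 1188.0055 ≈ -0.203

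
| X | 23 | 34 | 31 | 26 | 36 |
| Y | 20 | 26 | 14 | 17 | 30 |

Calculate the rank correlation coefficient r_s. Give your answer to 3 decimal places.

Rank X: 1, 4, 3, 2, 5
Rank Y: 3, 4, 1, 2, 5
d = rank(X) − rank(Y): -2, 0, 2, 0, 0; Σd² = 8
ρ = 1 − 6Σd² / [n(n²−1)] = 1 − 6×8 / (5×24) = 1 − 48/120 ≈ 0.600

0.600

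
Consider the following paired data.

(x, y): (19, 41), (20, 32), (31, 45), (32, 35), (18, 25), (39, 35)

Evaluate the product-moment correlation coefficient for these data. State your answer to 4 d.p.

n = 6, Σx = 159, Σy = 213, Σx² = 4591, Σy² = 7805, Σxy = 5749
nΣxy − ΣxΣy = 34494 − 33867 = 627
nΣx² − (Σx)² = 27546 − 25281 = 2265; nΣy² − (Σy)² = 46830 − 45369 = 1461
r = 627 / √(2265 × 1461) = 627 / 1819.1110 ≈ 0.3447

0.3447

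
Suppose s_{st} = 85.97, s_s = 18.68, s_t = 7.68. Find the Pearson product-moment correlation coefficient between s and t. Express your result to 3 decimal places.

0.599

r = Cov(s,t) / (s_s · s_t) = 85.97 / (18.68 × 7.68)
  = 85.97 / 143.4624 ≈ 0.599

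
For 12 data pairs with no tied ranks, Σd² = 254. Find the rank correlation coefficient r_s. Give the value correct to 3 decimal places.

ρ = 1 − 6Σd² / [n(n²−1)] = 1 − 6×254 / (12×143)
  = 1 − 1524/1716 = 1 − 0.8881 ≈ 0.112

0.112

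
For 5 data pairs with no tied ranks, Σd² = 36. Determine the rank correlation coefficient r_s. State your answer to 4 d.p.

-0.8000

ρ = 1 − 6Σd² / [n(n²−1)] = 1 − 6×36 / (5×24)
  = 1 − 216/120 = 1 − 1.80000 ≈ -0.8000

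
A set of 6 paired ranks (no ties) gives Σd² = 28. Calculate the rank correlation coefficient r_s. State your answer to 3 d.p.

ρ = 1 − 6Σd² / [n(n²−1)] = 1 − 6×28 / (6×35)
  = 1 − 168/210 = 1 − 0.8000 ≈ 0.200

0.200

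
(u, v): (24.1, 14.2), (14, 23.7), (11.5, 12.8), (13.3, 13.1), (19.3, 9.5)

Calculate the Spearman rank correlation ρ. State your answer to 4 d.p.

0.2000

Rank u: 5, 3, 1, 2, 4
Rank v: 4, 5, 2, 3, 1
d = rank(u) − rank(v): 1, -2, -1, -1, 3; Σd² = 16
ρ = 1 − 6Σd² / [n(n²−1)] = 1 − 6×16 / (5×24) = 1 − 96/120 ≈ 0.2000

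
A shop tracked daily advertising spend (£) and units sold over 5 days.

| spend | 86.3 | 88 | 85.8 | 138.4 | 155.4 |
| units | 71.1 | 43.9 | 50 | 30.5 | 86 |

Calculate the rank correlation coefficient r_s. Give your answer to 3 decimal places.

0.100

Rank spend: 2, 3, 1, 4, 5
Rank units: 4, 2, 3, 1, 5
d = rank(spend) − rank(units): -2, 1, -2, 3, 0; Σd² = 18
ρ = 1 − 6Σd² / [n(n²−1)] = 1 − 6×18 / (5×24) = 1 − 108/120 ≈ 0.100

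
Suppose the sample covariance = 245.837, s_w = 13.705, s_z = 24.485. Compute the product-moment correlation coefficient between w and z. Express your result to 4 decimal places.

r = Cov(w,z) / (s_w · s_z) = 245.837 / (13.705 × 24.485)
  = 245.837 / 335.5669 ≈ 0.7326

0.7326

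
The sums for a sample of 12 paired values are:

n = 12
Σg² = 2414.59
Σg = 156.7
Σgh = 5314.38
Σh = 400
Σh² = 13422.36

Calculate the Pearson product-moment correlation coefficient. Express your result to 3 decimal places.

r = (nΣgh − ΣgΣh) / √[(nΣg² − (Σg)²)(nΣh² − (Σh)²)]
Numerator: 12×5314.38 − 156.7×400 = 1092.56
Denominator: √[(28975.08 − 24554.89)(161068.32 − 160000)] = √[4420.19 × 1068.32] = 2173.0572
r = 1092.56 / 2173.0572 ≈ 0.503

0.503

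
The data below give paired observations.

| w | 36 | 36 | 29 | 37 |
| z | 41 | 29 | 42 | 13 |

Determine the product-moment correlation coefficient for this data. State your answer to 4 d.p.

n = 4, Σw = 138, Σz = 125, Σw² = 4802, Σz² = 4455, Σwz = 4219
nΣwz − ΣwΣz = 16876 − 17250 = -374
nΣw² − (Σw)² = 19208 − 19044 = 164; nΣz² − (Σz)² = 17820 − 15625 = 2195
r = -374 / √(164 × 2195) = -374 / 599.9833 ≈ -0.6234

-0.6234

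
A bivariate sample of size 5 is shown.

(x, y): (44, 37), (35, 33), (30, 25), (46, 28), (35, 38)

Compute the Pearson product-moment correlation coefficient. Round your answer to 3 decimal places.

n = 5, Σx = 190, Σy = 161, Σx² = 7402, Σy² = 5311, Σxy = 6151
nΣxy − ΣxΣy = 30755 − 30590 = 165
nΣx² − (Σx)² = 37010 − 36100 = 910; nΣy² − (Σy)² = 26555 − 25921 = 634
r = 165 / √(910 × 634) = 165 / 759.5657 ≈ 0.217

0.217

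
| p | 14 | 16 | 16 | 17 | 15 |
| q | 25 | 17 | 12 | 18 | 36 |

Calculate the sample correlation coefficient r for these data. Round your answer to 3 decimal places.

-0.585

n = 5, Σp = 78, Σq = 108, Σp² = 1222, Σq² = 2678, Σpq = 1660
nΣpq − ΣpΣq = 8300 − 8424 = -124
nΣp² − (Σp)² = 6110 − 6084 = 26; nΣq² − (Σq)² = 13390 − 11664 = 1726
r = -124 / √(26 × 1726) = -124 / 211.8396 ≈ -0.585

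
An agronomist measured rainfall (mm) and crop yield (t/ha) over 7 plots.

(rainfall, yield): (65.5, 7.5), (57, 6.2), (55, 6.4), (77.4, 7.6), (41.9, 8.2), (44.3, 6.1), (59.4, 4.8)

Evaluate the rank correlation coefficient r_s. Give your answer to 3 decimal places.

0.000

Rank rainfall: 6, 4, 3, 7, 1, 2, 5
Rank yield: 5, 3, 4, 6, 7, 2, 1
d = rank(rainfall) − rank(yield): 1, 1, -1, 1, -6, 0, 4; Σd² = 56
ρ = 1 − 6Σd² / [n(n²−1)] = 1 − 6×56 / (7×48) = 1 − 336/336 ≈ 0.000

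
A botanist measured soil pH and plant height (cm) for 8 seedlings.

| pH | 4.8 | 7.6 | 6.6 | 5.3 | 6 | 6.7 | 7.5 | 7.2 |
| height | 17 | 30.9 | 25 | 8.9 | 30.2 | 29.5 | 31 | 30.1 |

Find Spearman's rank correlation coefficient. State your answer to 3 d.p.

Rank pH: 1, 8, 4, 2, 3, 5, 7, 6
Rank height: 2, 7, 3, 1, 6, 4, 8, 5
d = rank(pH) − rank(height): -1, 1, 1, 1, -3, 1, -1, 1; Σd² = 16
ρ = 1 − 6Σd² / [n(n²−1)] = 1 − 6×16 / (8×63) = 1 − 96/504 ≈ 0.810

0.810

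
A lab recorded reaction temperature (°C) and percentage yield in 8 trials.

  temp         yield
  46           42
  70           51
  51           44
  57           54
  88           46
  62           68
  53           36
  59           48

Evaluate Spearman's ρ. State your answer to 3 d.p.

Rank temp: 1, 7, 2, 4, 8, 6, 3, 5
Rank yield: 2, 6, 3, 7, 4, 8, 1, 5
d = rank(temp) − rank(yield): -1, 1, -1, -3, 4, -2, 2, 0; Σd² = 36
ρ = 1 − 6Σd² / [n(n²−1)] = 1 − 6×36 / (8×63) = 1 − 216/504 ≈ 0.571

0.571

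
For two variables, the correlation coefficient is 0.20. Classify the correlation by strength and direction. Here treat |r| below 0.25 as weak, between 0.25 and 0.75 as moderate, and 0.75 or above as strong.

weak positive

r = 0.20 > 0 so the relationship is positive.
|r| = 0.20, which falls in the weak range.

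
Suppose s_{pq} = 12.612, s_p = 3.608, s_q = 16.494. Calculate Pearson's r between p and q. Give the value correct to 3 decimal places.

r = Cov(p,q) / (s_p · s_q) = 12.612 / (3.608 × 16.494)
  = 12.612 / 59.5104 ≈ 0.212

0.212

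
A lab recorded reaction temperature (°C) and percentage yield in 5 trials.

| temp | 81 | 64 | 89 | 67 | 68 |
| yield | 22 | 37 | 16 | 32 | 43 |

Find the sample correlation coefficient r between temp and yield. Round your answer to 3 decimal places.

-0.910

n = 5, Σx = 369, Σy = 150, Σx² = 27691, Σy² = 4982, Σxy = 10642
nΣxy − ΣxΣy = 53210 − 55350 = -2140
nΣx² − (Σx)² = 138455 − 136161 = 2294; nΣy² − (Σy)² = 24910 − 22500 = 2410
r = -2140 / √(2294 × 2410) = -2140 / 2351.2848 ≈ -0.910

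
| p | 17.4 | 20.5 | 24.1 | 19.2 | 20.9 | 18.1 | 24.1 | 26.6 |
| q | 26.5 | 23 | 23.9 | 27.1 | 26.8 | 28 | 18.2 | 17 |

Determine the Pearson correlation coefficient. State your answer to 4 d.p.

n = 8, Σp = 170.9, Σq = 190.5, Σp² = 3725.25, Σq² = 4659.35, Σpq = 3986.65
nΣpq − ΣpΣq = 31893.2 − 32556.45 = -663.25
nΣp² − (Σp)² = 29802 − 29206.81 = 595.19; nΣq² − (Σq)² = 37274.8 − 36290.25 = 984.55
r = -663.25 / √(595.19 × 984.55) = -663.25 / 765.5027 ≈ -0.8664

-0.8664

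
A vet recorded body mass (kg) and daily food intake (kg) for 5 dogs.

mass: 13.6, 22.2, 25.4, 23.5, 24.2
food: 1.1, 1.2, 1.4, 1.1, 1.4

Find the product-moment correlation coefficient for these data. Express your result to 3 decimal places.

0.648

n = 5, Σx = 108.9, Σy = 6.2, Σx² = 2460.85, Σy² = 7.78, Σxy = 136.89
nΣxy − ΣxΣy = 684.45 − 675.18 = 9.27
nΣx² − (Σx)² = 12304.25 − 11859.21 = 445.04; nΣy² − (Σy)² = 38.9 − 38.44 = 0.46
r = 9.27 / √(445.04 × 0.46) = 9.27 / 14.3080 ≈ 0.648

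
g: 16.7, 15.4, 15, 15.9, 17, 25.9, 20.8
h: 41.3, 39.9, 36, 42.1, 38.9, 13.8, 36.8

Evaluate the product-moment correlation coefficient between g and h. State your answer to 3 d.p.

n = 7, Σg = 126.7, Σh = 248.8, Σg² = 2386.31, Σh² = 9424, Σgh = 4297.72
nΣgh − ΣgΣh = 30084.04 − 31522.96 = -1438.92
nΣg² − (Σg)² = 16704.17 − 16052.89 = 651.28; nΣh² − (Σh)² = 65968 − 61901.44 = 4066.56
r = -1438.92 / √(651.28 × 4066.56) = -1438.92 / 1627.4118 ≈ -0.884

-0.884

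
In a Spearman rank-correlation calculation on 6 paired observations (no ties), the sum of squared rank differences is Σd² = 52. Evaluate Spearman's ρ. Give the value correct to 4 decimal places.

-0.4857

ρ = 1 − 6Σd² / [n(n²−1)] = 1 − 6×52 / (6×35)
  = 1 − 312/210 = 1 − 1.48571 ≈ -0.4857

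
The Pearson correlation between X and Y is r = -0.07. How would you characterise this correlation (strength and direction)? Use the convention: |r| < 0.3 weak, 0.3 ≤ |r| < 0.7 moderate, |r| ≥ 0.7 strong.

r = -0.07 < 0 so the relationship is negative.
|r| = 0.07, which falls in the weak range.

weak negative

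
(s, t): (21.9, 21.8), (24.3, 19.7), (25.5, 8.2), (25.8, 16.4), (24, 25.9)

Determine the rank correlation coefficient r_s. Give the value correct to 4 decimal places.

Rank s: 1, 3, 4, 5, 2
Rank t: 4, 3, 1, 2, 5
d = rank(s) − rank(t): -3, 0, 3, 3, -3; Σd² = 36
ρ = 1 − 6Σd² / [n(n²−1)] = 1 − 6×36 / (5×24) = 1 − 216/120 ≈ -0.8000

-0.8000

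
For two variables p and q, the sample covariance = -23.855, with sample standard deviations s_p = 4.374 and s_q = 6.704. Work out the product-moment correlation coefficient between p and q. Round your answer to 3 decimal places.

r = Cov(p,q) / (s_p · s_q) = -23.855 / (4.374 × 6.704)
  = -23.855 / 29.3233 ≈ -0.814

-0.814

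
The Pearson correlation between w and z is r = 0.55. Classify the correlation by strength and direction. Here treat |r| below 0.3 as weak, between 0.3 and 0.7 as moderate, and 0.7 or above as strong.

moderate positive

r = 0.55 > 0 so the relationship is positive.
|r| = 0.55, which falls in the moderate range.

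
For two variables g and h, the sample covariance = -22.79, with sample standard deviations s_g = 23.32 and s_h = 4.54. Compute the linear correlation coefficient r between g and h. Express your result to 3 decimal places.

r = Cov(g,h) / (s_g · s_h) = -22.79 / (23.32 × 4.54)
  = -22.79 / 105.8728 ≈ -0.215

-0.215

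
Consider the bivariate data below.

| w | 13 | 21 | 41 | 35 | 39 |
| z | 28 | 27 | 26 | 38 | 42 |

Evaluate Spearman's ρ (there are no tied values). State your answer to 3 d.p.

Rank w: 1, 2, 5, 3, 4
Rank z: 3, 2, 1, 4, 5
d = rank(w) − rank(z): -2, 0, 4, -1, -1; Σd² = 22
ρ = 1 − 6Σd² / [n(n²−1)] = 1 − 6×22 / (5×24) = 1 − 132/120 ≈ -0.100

-0.100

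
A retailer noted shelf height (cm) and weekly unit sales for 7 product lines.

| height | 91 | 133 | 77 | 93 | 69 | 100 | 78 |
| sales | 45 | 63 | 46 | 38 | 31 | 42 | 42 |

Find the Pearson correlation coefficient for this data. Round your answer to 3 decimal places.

0.843

n = 7, Σx = 641, Σy = 307, Σx² = 61393, Σy² = 14043, Σxy = 29165
nΣxy − ΣxΣy = 204155 − 196787 = 7368
nΣx² − (Σx)² = 429751 − 410881 = 18870; nΣy² − (Σy)² = 98301 − 94249 = 4052
r = 7368 / √(18870 × 4052) = 7368 / 8744.2118 ≈ 0.843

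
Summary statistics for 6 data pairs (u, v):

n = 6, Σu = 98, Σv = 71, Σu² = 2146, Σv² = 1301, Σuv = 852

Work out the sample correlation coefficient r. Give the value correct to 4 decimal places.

-0.6137

r = (nΣuv − ΣuΣv) / √[(nΣu² − (Σu)²)(nΣv² − (Σv)²)]
Numerator: 6×852 − 98×71 = -1846
Denominator: √[(12876 − 9604)(7806 − 5041)] = √[3272 × 2765] = 3007.8364
r = -1846 / 3007.8364 ≈ -0.6137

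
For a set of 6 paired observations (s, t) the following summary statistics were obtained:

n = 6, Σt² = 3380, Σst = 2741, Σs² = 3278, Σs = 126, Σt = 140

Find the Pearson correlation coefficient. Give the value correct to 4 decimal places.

r = (nΣst − ΣsΣt) / √[(nΣs² − (Σs)²)(nΣt² − (Σt)²)]
Numerator: 6×2741 − 126×140 = -1194
Denominator: √[(19668 − 15876)(20280 − 19600)] = √[3792 × 680] = 1605.7895
r = -1194 / 1605.7895 ≈ -0.7436

-0.7436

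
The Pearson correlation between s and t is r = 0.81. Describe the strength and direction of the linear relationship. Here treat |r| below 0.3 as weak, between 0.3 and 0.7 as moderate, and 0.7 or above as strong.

strong positive

r = 0.81 > 0 so the relationship is positive.
|r| = 0.81, which falls in the strong range.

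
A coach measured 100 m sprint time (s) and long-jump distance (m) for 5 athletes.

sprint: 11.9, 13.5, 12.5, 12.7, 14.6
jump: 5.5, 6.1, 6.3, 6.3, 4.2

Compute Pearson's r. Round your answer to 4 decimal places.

n = 5, Σx = 65.2, Σy = 28.4, Σx² = 854.56, Σy² = 164.48, Σxy = 367.88
nΣxy − ΣxΣy = 1839.4 − 1851.68 = -12.28
nΣx² − (Σx)² = 4272.8 − 4251.04 = 21.76; nΣy² − (Σy)² = 822.4 − 806.56 = 15.84
r = -12.28 / √(21.76 × 15.84) = -12.28 / 18.5655 ≈ -0.6614

-0.6614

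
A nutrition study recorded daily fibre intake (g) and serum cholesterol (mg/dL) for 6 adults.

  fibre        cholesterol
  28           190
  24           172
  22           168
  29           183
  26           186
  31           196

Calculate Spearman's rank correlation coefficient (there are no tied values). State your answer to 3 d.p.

0.829

Rank fibre: 4, 2, 1, 5, 3, 6
Rank cholesterol: 5, 2, 1, 3, 4, 6
d = rank(fibre) − rank(cholesterol): -1, 0, 0, 2, -1, 0; Σd² = 6
ρ = 1 − 6Σd² / [n(n²−1)] = 1 − 6×6 / (6×35) = 1 − 36/210 ≈ 0.829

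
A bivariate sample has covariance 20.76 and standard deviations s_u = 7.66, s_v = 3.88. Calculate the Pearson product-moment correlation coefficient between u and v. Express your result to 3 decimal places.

r = Cov(u,v) / (s_u · s_v) = 20.76 / (7.66 × 3.88)
  = 20.76 / 29.7208 ≈ 0.699

0.699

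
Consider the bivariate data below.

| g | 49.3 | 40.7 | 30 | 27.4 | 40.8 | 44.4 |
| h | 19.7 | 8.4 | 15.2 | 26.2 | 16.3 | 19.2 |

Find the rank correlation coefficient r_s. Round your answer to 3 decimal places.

Rank g: 6, 3, 2, 1, 4, 5
Rank h: 5, 1, 2, 6, 3, 4
d = rank(g) − rank(h): 1, 2, 0, -5, 1, 1; Σd² = 32
ρ = 1 − 6Σd² / [n(n²−1)] = 1 − 6×32 / (6×35) = 1 − 192/210 ≈ 0.086

0.086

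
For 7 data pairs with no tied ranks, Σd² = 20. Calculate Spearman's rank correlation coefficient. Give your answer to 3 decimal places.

ρ = 1 − 6Σd² / [n(n²−1)] = 1 − 6×20 / (7×48)
  = 1 − 120/336 = 1 − 0.3571 ≈ 0.643

0.643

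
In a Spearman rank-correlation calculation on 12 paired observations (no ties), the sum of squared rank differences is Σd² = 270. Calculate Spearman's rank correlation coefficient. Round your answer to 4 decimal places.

0.0559

ρ = 1 − 6Σd² / [n(n²−1)] = 1 − 6×270 / (12×143)
  = 1 − 1620/1716 = 1 − 0.94406 ≈ 0.0559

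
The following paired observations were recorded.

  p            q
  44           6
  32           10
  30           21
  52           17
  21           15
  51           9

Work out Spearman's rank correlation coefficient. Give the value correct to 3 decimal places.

Rank p: 4, 3, 2, 6, 1, 5
Rank q: 1, 3, 6, 5, 4, 2
d = rank(p) − rank(q): 3, 0, -4, 1, -3, 3; Σd² = 44
ρ = 1 − 6Σd² / [n(n²−1)] = 1 − 6×44 / (6×35) = 1 − 264/210 ≈ -0.257

-0.257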